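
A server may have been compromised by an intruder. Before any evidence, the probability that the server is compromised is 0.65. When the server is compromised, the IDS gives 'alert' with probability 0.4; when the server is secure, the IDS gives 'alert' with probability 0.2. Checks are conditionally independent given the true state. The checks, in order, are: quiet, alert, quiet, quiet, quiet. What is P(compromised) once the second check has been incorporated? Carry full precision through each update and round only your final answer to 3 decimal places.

0.736

After 'quiet': P(compromised) = 0.6·0.6500 / (0.6·0.6500 + 0.8·0.3500) ≈ 0.5821
After 'alert': P(compromised) = 0.4·0.5821 / (0.4·0.5821 + 0.2·0.4179) ≈ 0.7358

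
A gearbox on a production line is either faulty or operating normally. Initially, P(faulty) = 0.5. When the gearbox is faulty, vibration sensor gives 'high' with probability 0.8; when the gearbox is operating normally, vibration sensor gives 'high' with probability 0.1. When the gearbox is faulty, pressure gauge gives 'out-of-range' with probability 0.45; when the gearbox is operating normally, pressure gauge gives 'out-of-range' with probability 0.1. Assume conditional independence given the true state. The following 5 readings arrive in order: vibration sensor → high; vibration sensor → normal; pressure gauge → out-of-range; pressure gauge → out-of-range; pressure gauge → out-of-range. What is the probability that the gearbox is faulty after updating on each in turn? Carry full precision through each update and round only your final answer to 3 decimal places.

0.994

After vibration sensor='high': P(faulty) = 0.8·0.5000 / (0.8·0.5000 + 0.1·0.5000) ≈ 0.8889
After vibration sensor='normal': P(faulty) = 0.2·0.8889 / (0.2·0.8889 + 0.9·0.1111) ≈ 0.6400
After pressure gauge='out-of-range': P(faulty) = 0.45·0.6400 / (0.45·0.6400 + 0.1·0.3600) ≈ 0.8889
After pressure gauge='out-of-range': P(faulty) = 0.45·0.8889 / (0.45·0.8889 + 0.1·0.1111) ≈ 0.9730
After pressure gauge='out-of-range': P(faulty) = 0.45·0.9730 / (0.45·0.9730 + 0.1·0.0270) ≈ 0.9939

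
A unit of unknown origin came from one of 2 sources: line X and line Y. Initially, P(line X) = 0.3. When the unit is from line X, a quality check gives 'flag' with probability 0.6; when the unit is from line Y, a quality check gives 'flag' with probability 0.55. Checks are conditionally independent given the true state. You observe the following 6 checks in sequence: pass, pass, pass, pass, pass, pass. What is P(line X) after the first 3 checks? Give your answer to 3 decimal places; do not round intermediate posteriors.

0.231

After 'pass': P(line X) = 0.4·0.3000 / (0.4·0.3000 + 0.45·0.7000) ≈ 0.2759
After 'pass': P(line X) = 0.4·0.2759 / (0.4·0.2759 + 0.45·0.7241) ≈ 0.2530
After 'pass': P(line X) = 0.4·0.2530 / (0.4·0.2530 + 0.45·0.7470) ≈ 0.2314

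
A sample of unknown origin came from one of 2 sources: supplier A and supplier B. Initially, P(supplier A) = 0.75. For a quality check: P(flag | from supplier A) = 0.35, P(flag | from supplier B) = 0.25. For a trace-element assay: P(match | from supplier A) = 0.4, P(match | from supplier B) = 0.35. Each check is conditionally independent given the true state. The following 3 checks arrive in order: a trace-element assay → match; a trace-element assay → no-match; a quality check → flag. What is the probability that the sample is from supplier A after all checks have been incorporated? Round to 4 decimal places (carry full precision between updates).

0.8159

After a trace-element assay='match': P(supplier A) = 0.4·0.7500 / (0.4·0.7500 + 0.35·0.2500) ≈ 0.7742
After a trace-element assay='no-match': P(supplier A) = 0.6·0.7742 / (0.6·0.7742 + 0.65·0.2258) ≈ 0.7599
After a quality check='flag': P(supplier A) = 0.35·0.7599 / (0.35·0.7599 + 0.25·0.2401) ≈ 0.8159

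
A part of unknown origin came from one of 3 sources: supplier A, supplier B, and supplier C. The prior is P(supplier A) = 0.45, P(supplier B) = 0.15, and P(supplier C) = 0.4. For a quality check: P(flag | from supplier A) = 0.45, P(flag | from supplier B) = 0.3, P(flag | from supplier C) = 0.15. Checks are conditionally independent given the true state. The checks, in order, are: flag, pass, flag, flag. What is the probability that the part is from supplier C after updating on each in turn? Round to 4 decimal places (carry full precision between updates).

Each posterior becomes the prior for the next update.
After 'flag': normaliser = 0.45·0.4500 + 0.3·0.1500 + 0.15·0.4000; P(supplier A) ≈ 0.6585, P(supplier B) ≈ 0.1463, P(supplier C) ≈ 0.1951
After 'pass': normaliser = 0.55·0.6585 + 0.7·0.1463 + 0.85·0.1951; P(supplier A) ≈ 0.5745, P(supplier B) ≈ 0.1625, P(supplier C) ≈ 0.2631
After 'flag': normaliser = 0.45·0.5745 + 0.3·0.1625 + 0.15·0.2631; P(supplier A) ≈ 0.7456, P(supplier B) ≈ 0.1406, P(supplier C) ≈ 0.1138
After 'flag': normaliser = 0.45·0.7456 + 0.3·0.1406 + 0.15·0.1138; P(supplier A) ≈ 0.8499, P(supplier B) ≈ 0.1068, P(supplier C) ≈ 0.0432

0.0432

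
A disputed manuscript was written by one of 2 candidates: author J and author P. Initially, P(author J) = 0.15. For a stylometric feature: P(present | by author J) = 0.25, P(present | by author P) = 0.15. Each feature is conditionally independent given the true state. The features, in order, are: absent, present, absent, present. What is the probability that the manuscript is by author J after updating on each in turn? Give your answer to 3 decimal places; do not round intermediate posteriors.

0.276

After 'absent': P(author J) = 0.75·0.1500 / (0.75·0.1500 + 0.85·0.8500) ≈ 0.1347
After 'present': P(author J) = 0.25·0.1347 / (0.25·0.1347 + 0.15·0.8653) ≈ 0.2060
After 'absent': P(author J) = 0.75·0.2060 / (0.75·0.2060 + 0.85·0.7940) ≈ 0.1863
After 'present': P(author J) = 0.25·0.1863 / (0.25·0.1863 + 0.15·0.8137) ≈ 0.2762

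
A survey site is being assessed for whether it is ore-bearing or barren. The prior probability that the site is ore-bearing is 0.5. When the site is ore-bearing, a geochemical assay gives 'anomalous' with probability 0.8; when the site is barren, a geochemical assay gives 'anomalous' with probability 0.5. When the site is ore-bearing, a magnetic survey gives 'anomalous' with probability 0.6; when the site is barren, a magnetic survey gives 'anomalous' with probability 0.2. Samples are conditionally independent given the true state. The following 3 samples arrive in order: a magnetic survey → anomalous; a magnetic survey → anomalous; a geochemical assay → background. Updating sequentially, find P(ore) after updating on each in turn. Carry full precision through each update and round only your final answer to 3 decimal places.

0.783

After a magnetic survey='anomalous': P(ore) = 0.6·0.5000 / (0.6·0.5000 + 0.2·0.5000) ≈ 0.7500
After a magnetic survey='anomalous': P(ore) = 0.6·0.7500 / (0.6·0.7500 + 0.2·0.2500) ≈ 0.9000
After a geochemical assay='background': P(ore) = 0.2·0.9000 / (0.2·0.9000 + 0.5·0.1000) ≈ 0.7826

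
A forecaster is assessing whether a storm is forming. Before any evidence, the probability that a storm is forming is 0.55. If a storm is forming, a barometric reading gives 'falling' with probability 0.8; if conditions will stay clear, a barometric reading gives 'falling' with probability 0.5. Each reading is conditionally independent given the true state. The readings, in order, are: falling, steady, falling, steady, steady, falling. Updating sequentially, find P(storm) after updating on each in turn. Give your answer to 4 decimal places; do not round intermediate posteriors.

After 'falling': P(storm) = 0.8·0.5500 / (0.8·0.5500 + 0.5·0.4500) ≈ 0.6617
After 'steady': P(storm) = 0.2·0.6617 / (0.2·0.6617 + 0.5·0.3383) ≈ 0.4389
After 'falling': P(storm) = 0.8·0.4389 / (0.8·0.4389 + 0.5·0.5611) ≈ 0.5559
After 'steady': P(storm) = 0.2·0.5559 / (0.2·0.5559 + 0.5·0.4441) ≈ 0.3336
After 'steady': P(storm) = 0.2·0.3336 / (0.2·0.3336 + 0.5·0.6664) ≈ 0.1668
After 'falling': P(storm) = 0.8·0.1668 / (0.8·0.1668 + 0.5·0.8332) ≈ 0.2427

0.2427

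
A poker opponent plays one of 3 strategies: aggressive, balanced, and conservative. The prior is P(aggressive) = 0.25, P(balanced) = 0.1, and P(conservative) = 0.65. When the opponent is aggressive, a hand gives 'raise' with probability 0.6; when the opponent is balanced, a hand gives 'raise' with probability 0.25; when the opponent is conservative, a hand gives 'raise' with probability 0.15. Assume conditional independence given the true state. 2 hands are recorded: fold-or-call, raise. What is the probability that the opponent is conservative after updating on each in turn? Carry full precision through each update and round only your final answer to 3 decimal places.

0.513

After 'fold-or-call': normaliser = 0.4·0.2500 + 0.75·0.1000 + 0.85·0.6500; P(aggressive) ≈ 0.1375, P(balanced) ≈ 0.1031, P(conservative) ≈ 0.7595
After 'raise': normaliser = 0.6·0.1375 + 0.25·0.1031 + 0.15·0.7595; P(aggressive) ≈ 0.3712, P(balanced) ≈ 0.1160, P(conservative) ≈ 0.5128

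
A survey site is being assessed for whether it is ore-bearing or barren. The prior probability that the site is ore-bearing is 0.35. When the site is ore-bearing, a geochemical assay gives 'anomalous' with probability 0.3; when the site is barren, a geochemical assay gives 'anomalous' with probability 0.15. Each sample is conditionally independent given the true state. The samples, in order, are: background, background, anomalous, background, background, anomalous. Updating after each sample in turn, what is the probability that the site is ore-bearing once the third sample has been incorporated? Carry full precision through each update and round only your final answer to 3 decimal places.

0.422

Apply Bayes' rule sequentially, carrying P(ore) forward.
After 'background': P(ore) = 0.7·0.3500 / (0.7·0.3500 + 0.85·0.6500) ≈ 0.3072
After 'background': P(ore) = 0.7·0.3072 / (0.7·0.3072 + 0.85·0.6928) ≈ 0.2675
After 'anomalous': P(ore) = 0.3·0.2675 / (0.3·0.2675 + 0.15·0.7325) ≈ 0.4221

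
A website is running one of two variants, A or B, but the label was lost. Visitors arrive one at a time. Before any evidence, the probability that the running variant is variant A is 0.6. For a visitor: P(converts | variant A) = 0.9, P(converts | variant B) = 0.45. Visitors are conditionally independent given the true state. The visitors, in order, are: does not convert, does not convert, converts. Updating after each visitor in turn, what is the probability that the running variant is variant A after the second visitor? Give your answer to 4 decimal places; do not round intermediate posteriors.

0.0472

After 'does not convert': P(A) = 0.1·0.6000 / (0.1·0.6000 + 0.55·0.4000) ≈ 0.2143
After 'does not convert': P(A) = 0.1·0.2143 / (0.1·0.2143 + 0.55·0.7857) ≈ 0.0472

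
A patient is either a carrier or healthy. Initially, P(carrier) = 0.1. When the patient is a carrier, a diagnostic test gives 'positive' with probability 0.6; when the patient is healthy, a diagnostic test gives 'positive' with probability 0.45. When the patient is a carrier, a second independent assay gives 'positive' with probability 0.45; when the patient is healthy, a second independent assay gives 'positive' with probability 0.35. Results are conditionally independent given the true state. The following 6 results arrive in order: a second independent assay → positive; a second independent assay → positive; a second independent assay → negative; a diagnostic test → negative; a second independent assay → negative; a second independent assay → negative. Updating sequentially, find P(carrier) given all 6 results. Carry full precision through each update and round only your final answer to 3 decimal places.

After a second independent assay='positive': P(carrier) = 0.45·0.1000 / (0.45·0.1000 + 0.35·0.9000) ≈ 0.1250
After a second independent assay='positive': P(carrier) = 0.45·0.1250 / (0.45·0.1250 + 0.35·0.8750) ≈ 0.1552
After a second independent assay='negative': P(carrier) = 0.55·0.1552 / (0.55·0.1552 + 0.65·0.8448) ≈ 0.1345
After a diagnostic test='negative': P(carrier) = 0.4·0.1345 / (0.4·0.1345 + 0.55·0.8655) ≈ 0.1016
After a second independent assay='negative': P(carrier) = 0.55·0.1016 / (0.55·0.1016 + 0.65·0.8984) ≈ 0.0873
After a second independent assay='negative': P(carrier) = 0.55·0.0873 / (0.55·0.0873 + 0.65·0.9127) ≈ 0.0749

0.075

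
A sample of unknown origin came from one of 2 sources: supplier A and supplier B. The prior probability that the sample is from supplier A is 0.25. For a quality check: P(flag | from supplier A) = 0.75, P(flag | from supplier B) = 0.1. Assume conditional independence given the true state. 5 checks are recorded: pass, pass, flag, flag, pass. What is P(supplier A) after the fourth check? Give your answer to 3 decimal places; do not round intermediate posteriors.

0.591

Apply Bayes' rule sequentially, carrying P(supplier A) forward.
After 'pass': P(supplier A) = 0.25·0.2500 / (0.25·0.2500 + 0.9·0.7500) ≈ 0.0847
After 'pass': P(supplier A) = 0.25·0.0847 / (0.25·0.0847 + 0.9·0.9153) ≈ 0.0251
After 'flag': P(supplier A) = 0.75·0.0251 / (0.75·0.0251 + 0.1·0.9749) ≈ 0.1617
After 'flag': P(supplier A) = 0.75·0.1617 / (0.75·0.1617 + 0.1·0.8383) ≈ 0.5913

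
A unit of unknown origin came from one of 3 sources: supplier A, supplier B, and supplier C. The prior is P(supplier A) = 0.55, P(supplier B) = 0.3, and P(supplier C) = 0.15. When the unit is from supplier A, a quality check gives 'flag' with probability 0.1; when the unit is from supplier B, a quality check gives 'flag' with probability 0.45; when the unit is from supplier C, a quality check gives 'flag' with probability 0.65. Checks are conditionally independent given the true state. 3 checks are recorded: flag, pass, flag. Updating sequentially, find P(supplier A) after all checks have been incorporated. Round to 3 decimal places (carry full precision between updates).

0.082

Apply Bayes' rule sequentially, carrying P(supplier A) forward.
After 'flag': normaliser = 0.1·0.5500 + 0.45·0.3000 + 0.65·0.1500; P(supplier A) ≈ 0.1913, P(supplier B) ≈ 0.4696, P(supplier C) ≈ 0.3391
After 'pass': normaliser = 0.9·0.1913 + 0.55·0.4696 + 0.35·0.3391; P(supplier A) ≈ 0.3135, P(supplier B) ≈ 0.4703, P(supplier C) ≈ 0.2162
After 'flag': normaliser = 0.1·0.3135 + 0.45·0.4703 + 0.65·0.2162; P(supplier A) ≈ 0.0818, P(supplier B) ≈ 0.5519, P(supplier C) ≈ 0.3664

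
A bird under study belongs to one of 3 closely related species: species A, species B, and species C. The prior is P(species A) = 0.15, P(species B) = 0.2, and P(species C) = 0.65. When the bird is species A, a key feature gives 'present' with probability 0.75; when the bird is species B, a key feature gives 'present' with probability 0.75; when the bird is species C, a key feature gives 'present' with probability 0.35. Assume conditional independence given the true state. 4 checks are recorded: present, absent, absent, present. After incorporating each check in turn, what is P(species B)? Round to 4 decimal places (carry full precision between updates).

Each posterior becomes the prior for the next update.
After 'present': normaliser = 0.75·0.1500 + 0.75·0.2000 + 0.35·0.6500; P(species A) ≈ 0.2296, P(species B) ≈ 0.3061, P(species C) ≈ 0.4643
After 'absent': normaliser = 0.25·0.2296 + 0.25·0.3061 + 0.65·0.4643; P(species A) ≈ 0.1317, P(species B) ≈ 0.1756, P(species C) ≈ 0.6926
After 'absent': normaliser = 0.25·0.1317 + 0.25·0.1756 + 0.65·0.6926; P(species A) ≈ 0.0625, P(species B) ≈ 0.0833, P(species C) ≈ 0.8542
After 'present': normaliser = 0.75·0.0625 + 0.75·0.0833 + 0.35·0.8542; P(species A) ≈ 0.1148, P(species B) ≈ 0.1530, P(species C) ≈ 0.7322

0.1530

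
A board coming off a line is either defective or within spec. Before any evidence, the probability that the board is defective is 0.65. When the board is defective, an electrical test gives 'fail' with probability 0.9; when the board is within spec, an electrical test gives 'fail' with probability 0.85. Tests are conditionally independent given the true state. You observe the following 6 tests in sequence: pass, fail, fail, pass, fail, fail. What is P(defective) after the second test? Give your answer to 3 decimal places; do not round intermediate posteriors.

0.567

After 'pass': P(defective) = 0.1·0.6500 / (0.1·0.6500 + 0.15·0.3500) ≈ 0.5532
After 'fail': P(defective) = 0.9·0.5532 / (0.9·0.5532 + 0.85·0.4468) ≈ 0.5673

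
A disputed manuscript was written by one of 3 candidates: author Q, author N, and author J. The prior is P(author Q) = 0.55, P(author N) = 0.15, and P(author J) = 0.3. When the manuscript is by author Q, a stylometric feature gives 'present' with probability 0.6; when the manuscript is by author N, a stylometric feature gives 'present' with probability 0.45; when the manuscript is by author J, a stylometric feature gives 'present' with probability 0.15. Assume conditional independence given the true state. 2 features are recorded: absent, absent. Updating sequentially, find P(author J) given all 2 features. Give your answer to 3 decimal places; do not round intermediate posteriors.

After 'absent': normaliser = 0.4·0.5500 + 0.55·0.1500 + 0.85·0.3000; P(author Q) ≈ 0.3946, P(author N) ≈ 0.1480, P(author J) ≈ 0.4574
After 'absent': normaliser = 0.4·0.3946 + 0.55·0.1480 + 0.85·0.4574; P(author Q) ≈ 0.2513, P(author N) ≈ 0.1296, P(author J) ≈ 0.6191

0.619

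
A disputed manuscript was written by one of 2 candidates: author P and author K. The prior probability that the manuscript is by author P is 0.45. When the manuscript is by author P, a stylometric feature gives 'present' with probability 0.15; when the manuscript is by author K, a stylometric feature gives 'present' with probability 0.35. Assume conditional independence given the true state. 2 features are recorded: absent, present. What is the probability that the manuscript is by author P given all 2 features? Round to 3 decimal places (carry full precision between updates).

0.314

Apply Bayes' rule sequentially, carrying P(author P) forward.
After 'absent': P(author P) = 0.85·0.4500 / (0.85·0.4500 + 0.65·0.5500) ≈ 0.5169
After 'present': P(author P) = 0.15·0.5169 / (0.15·0.5169 + 0.35·0.4831) ≈ 0.3144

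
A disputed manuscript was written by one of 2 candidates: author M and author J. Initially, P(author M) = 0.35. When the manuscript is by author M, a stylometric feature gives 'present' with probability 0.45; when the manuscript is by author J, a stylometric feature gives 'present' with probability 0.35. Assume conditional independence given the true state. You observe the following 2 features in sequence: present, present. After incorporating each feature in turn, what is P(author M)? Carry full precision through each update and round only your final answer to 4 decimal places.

After 'present': P(author M) = 0.45·0.3500 / (0.45·0.3500 + 0.35·0.6500) ≈ 0.4091
After 'present': P(author M) = 0.45·0.4091 / (0.45·0.4091 + 0.35·0.5909) ≈ 0.4709

0.4709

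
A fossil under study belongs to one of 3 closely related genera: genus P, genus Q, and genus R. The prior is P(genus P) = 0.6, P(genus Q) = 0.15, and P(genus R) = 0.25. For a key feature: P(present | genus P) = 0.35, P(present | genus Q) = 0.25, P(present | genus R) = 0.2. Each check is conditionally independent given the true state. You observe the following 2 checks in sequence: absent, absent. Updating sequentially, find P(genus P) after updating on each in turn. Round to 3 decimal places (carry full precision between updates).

0.509

After 'absent': normaliser = 0.65·0.6000 + 0.75·0.1500 + 0.8·0.2500; P(genus P) ≈ 0.5552, P(genus Q) ≈ 0.1601, P(genus R) ≈ 0.2847
After 'absent': normaliser = 0.65·0.5552 + 0.75·0.1601 + 0.8·0.2847; P(genus P) ≈ 0.5092, P(genus Q) ≈ 0.1695, P(genus R) ≈ 0.3214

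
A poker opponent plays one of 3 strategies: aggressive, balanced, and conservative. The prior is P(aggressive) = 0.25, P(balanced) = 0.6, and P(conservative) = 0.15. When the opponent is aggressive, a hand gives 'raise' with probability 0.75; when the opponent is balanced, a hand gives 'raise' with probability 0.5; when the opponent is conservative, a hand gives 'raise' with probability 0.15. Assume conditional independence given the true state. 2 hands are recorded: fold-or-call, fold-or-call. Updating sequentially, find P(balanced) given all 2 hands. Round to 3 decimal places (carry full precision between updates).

0.547

Each posterior becomes the prior for the next update.
After 'fold-or-call': normaliser = 0.25·0.2500 + 0.5·0.6000 + 0.85·0.1500; P(aggressive) ≈ 0.1276, P(balanced) ≈ 0.6122, P(conservative) ≈ 0.2602
After 'fold-or-call': normaliser = 0.25·0.1276 + 0.5·0.6122 + 0.85·0.2602; P(aggressive) ≈ 0.0570, P(balanced) ≈ 0.5474, P(conservative) ≈ 0.3955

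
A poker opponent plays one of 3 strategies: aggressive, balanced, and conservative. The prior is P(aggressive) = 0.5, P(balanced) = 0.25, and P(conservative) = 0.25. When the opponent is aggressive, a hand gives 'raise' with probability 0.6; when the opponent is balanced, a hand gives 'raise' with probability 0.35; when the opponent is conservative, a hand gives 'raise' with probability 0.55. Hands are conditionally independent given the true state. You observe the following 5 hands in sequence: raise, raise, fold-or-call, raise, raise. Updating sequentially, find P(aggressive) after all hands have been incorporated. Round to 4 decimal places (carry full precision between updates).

0.6706

Each posterior becomes the prior for the next update.
After 'raise': normaliser = 0.6·0.5000 + 0.35·0.2500 + 0.55·0.2500; P(aggressive) ≈ 0.5714, P(balanced) ≈ 0.1667, P(conservative) ≈ 0.2619
After 'raise': normaliser = 0.6·0.5714 + 0.35·0.1667 + 0.55·0.2619; P(aggressive) ≈ 0.6288, P(balanced) ≈ 0.1070, P(conservative) ≈ 0.2642
After 'fold-or-call': normaliser = 0.4·0.6288 + 0.65·0.1070 + 0.45·0.2642; P(aggressive) ≈ 0.5717, P(balanced) ≈ 0.1581, P(conservative) ≈ 0.2702
After 'raise': normaliser = 0.6·0.5717 + 0.35·0.1581 + 0.55·0.2702; P(aggressive) ≈ 0.6271, P(balanced) ≈ 0.1011, P(conservative) ≈ 0.2717
After 'raise': normaliser = 0.6·0.6271 + 0.35·0.1011 + 0.55·0.2717; P(aggressive) ≈ 0.6706, P(balanced) ≈ 0.0631, P(conservative) ≈ 0.2663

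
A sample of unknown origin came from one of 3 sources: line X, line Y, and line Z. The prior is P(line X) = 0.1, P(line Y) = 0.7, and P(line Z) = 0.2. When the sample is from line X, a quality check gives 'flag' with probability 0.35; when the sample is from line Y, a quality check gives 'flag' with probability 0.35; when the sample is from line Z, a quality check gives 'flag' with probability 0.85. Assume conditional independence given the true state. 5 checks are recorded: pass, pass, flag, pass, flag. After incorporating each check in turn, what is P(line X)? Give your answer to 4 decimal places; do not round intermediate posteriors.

0.1228

After 'pass': normaliser = 0.65·0.1000 + 0.65·0.7000 + 0.15·0.2000; P(line X) ≈ 0.1182, P(line Y) ≈ 0.8273, P(line Z) ≈ 0.0545
After 'pass': normaliser = 0.65·0.1182 + 0.65·0.8273 + 0.15·0.0545; P(line X) ≈ 0.1234, P(line Y) ≈ 0.8635, P(line Z) ≈ 0.0131
After 'flag': normaliser = 0.35·0.1234 + 0.35·0.8635 + 0.85·0.0131; P(line X) ≈ 0.1211, P(line Y) ≈ 0.8476, P(line Z) ≈ 0.0313
After 'pass': normaliser = 0.65·0.1211 + 0.65·0.8476 + 0.15·0.0313; P(line X) ≈ 0.1241, P(line Y) ≈ 0.8685, P(line Z) ≈ 0.0074
After 'flag': normaliser = 0.35·0.1241 + 0.35·0.8685 + 0.85·0.0074; P(line X) ≈ 0.1228, P(line Y) ≈ 0.8594, P(line Z) ≈ 0.0178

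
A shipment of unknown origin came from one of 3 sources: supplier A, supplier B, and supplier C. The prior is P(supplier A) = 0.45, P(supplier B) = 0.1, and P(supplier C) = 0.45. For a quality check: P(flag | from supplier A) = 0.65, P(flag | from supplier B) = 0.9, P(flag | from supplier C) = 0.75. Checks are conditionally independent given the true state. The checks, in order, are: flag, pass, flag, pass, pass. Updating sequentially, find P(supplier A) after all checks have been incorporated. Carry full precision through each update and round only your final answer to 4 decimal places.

0.6688

After 'flag': normaliser = 0.65·0.4500 + 0.9·0.1000 + 0.75·0.4500; P(supplier A) ≈ 0.4062, P(supplier B) ≈ 0.1250, P(supplier C) ≈ 0.4688
After 'pass': normaliser = 0.35·0.4062 + 0.1·0.1250 + 0.25·0.4688; P(supplier A) ≈ 0.5230, P(supplier B) ≈ 0.0460, P(supplier C) ≈ 0.4310
After 'flag': normaliser = 0.65·0.5230 + 0.9·0.0460 + 0.75·0.4310; P(supplier A) ≈ 0.4825, P(supplier B) ≈ 0.0587, P(supplier C) ≈ 0.4588
After 'pass': normaliser = 0.35·0.4825 + 0.1·0.0587 + 0.25·0.4588; P(supplier A) ≈ 0.5834, P(supplier B) ≈ 0.0203, P(supplier C) ≈ 0.3963
After 'pass': normaliser = 0.35·0.5834 + 0.1·0.0203 + 0.25·0.3963; P(supplier A) ≈ 0.6688, P(supplier B) ≈ 0.0066, P(supplier C) ≈ 0.3245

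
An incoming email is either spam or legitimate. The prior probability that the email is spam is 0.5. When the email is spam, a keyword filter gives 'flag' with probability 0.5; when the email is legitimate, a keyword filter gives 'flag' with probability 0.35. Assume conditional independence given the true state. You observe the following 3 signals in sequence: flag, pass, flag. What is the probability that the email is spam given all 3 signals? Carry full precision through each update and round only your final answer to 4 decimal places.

After 'flag': P(spam) = 0.5·0.5000 / (0.5·0.5000 + 0.35·0.5000) ≈ 0.5882
After 'pass': P(spam) = 0.5·0.5882 / (0.5·0.5882 + 0.65·0.4118) ≈ 0.5236
After 'flag': P(spam) = 0.5·0.5236 / (0.5·0.5236 + 0.35·0.4764) ≈ 0.6109

0.6109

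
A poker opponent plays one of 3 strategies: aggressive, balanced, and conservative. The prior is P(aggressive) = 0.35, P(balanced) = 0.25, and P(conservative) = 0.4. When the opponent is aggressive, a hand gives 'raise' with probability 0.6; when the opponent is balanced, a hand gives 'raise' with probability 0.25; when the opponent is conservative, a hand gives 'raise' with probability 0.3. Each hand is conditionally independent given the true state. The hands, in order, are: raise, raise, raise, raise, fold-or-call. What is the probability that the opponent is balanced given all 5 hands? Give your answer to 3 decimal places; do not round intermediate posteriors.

After 'raise': normaliser = 0.6·0.3500 + 0.25·0.2500 + 0.3·0.4000; P(aggressive) ≈ 0.5350, P(balanced) ≈ 0.1592, P(conservative) ≈ 0.3057
After 'raise': normaliser = 0.6·0.5350 + 0.25·0.1592 + 0.3·0.3057; P(aggressive) ≈ 0.7094, P(balanced) ≈ 0.0880, P(conservative) ≈ 0.2027
After 'raise': normaliser = 0.6·0.7094 + 0.25·0.0880 + 0.3·0.2027; P(aggressive) ≈ 0.8372, P(balanced) ≈ 0.0433, P(conservative) ≈ 0.1196
After 'raise': normaliser = 0.6·0.8372 + 0.25·0.0433 + 0.3·0.1196; P(aggressive) ≈ 0.9149, P(balanced) ≈ 0.0197, P(conservative) ≈ 0.0654
After 'fold-or-call': normaliser = 0.4·0.9149 + 0.75·0.0197 + 0.7·0.0654; P(aggressive) ≈ 0.8581, P(balanced) ≈ 0.0346, P(conservative) ≈ 0.1073

0.035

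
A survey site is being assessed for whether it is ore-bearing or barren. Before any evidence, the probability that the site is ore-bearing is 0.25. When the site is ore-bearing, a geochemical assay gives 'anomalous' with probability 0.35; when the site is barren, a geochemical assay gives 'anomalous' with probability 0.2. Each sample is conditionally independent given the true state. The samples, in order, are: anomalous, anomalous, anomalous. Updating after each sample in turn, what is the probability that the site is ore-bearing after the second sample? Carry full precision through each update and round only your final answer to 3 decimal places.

0.505

After 'anomalous': P(ore) = 0.35·0.2500 / (0.35·0.2500 + 0.2·0.7500) ≈ 0.3684
After 'anomalous': P(ore) = 0.35·0.3684 / (0.35·0.3684 + 0.2·0.6316) ≈ 0.5052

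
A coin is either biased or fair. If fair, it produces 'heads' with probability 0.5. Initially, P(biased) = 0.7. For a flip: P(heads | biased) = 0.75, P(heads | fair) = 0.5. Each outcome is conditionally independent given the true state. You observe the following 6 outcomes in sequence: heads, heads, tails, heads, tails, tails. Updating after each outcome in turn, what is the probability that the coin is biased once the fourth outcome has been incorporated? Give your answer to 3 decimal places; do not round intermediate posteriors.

After 'heads': P(biased) = 0.75·0.7000 / (0.75·0.7000 + 0.5·0.3000) ≈ 0.7778
After 'heads': P(biased) = 0.75·0.7778 / (0.75·0.7778 + 0.5·0.2222) ≈ 0.8400
After 'tails': P(biased) = 0.25·0.8400 / (0.25·0.8400 + 0.5·0.1600) ≈ 0.7241
After 'heads': P(biased) = 0.75·0.7241 / (0.75·0.7241 + 0.5·0.2759) ≈ 0.7975

0.797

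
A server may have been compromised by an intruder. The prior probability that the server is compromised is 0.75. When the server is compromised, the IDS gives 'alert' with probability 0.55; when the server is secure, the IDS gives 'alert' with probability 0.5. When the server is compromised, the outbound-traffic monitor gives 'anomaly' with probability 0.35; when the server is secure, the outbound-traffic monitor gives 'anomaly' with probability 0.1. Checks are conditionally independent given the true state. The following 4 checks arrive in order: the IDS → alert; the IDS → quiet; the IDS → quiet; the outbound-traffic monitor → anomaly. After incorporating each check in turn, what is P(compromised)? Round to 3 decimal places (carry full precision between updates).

0.903

After the IDS='alert': P(compromised) = 0.55·0.7500 / (0.55·0.7500 + 0.5·0.2500) ≈ 0.7674
After the IDS='quiet': P(compromised) = 0.45·0.7674 / (0.45·0.7674 + 0.5·0.2326) ≈ 0.7481
After the IDS='quiet': P(compromised) = 0.45·0.7481 / (0.45·0.7481 + 0.5·0.2519) ≈ 0.7277
After the outbound-traffic monitor='anomaly': P(compromised) = 0.35·0.7277 / (0.35·0.7277 + 0.1·0.2723) ≈ 0.9034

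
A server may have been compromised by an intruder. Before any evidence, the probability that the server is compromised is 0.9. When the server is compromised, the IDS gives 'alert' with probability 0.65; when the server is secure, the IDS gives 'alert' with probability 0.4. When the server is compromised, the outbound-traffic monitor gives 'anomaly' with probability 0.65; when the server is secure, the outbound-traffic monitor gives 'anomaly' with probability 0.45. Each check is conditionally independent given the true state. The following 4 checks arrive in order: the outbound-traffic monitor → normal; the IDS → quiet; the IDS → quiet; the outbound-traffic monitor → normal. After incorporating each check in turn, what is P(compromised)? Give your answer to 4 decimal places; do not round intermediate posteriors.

Each posterior becomes the prior for the next update.
After the outbound-traffic monitor='normal': P(compromised) = 0.35·0.9000 / (0.35·0.9000 + 0.55·0.1000) ≈ 0.8514
After the IDS='quiet': P(compromised) = 0.35·0.8514 / (0.35·0.8514 + 0.6·0.1486) ≈ 0.7696
After the IDS='quiet': P(compromised) = 0.35·0.7696 / (0.35·0.7696 + 0.6·0.2304) ≈ 0.6609
After the outbound-traffic monitor='normal': P(compromised) = 0.35·0.6609 / (0.35·0.6609 + 0.55·0.3391) ≈ 0.5536

0.5536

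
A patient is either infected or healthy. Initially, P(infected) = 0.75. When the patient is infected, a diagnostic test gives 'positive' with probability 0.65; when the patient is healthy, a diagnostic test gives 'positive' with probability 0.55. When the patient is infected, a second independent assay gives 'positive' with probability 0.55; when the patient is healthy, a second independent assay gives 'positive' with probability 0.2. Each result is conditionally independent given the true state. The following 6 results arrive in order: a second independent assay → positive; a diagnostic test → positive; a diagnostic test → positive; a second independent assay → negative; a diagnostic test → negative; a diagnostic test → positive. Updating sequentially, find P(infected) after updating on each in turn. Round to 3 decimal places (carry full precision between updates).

0.856

Each posterior becomes the prior for the next update.
After a second independent assay='positive': P(infected) = 0.55·0.7500 / (0.55·0.7500 + 0.2·0.2500) ≈ 0.8919
After a diagnostic test='positive': P(infected) = 0.65·0.8919 / (0.65·0.8919 + 0.55·0.1081) ≈ 0.9070
After a diagnostic test='positive': P(infected) = 0.65·0.9070 / (0.65·0.9070 + 0.55·0.0930) ≈ 0.9201
After a second independent assay='negative': P(infected) = 0.45·0.9201 / (0.45·0.9201 + 0.8·0.0799) ≈ 0.8663
After a diagnostic test='negative': P(infected) = 0.35·0.8663 / (0.35·0.8663 + 0.45·0.1337) ≈ 0.8345
After a diagnostic test='positive': P(infected) = 0.65·0.8345 / (0.65·0.8345 + 0.55·0.1655) ≈ 0.8563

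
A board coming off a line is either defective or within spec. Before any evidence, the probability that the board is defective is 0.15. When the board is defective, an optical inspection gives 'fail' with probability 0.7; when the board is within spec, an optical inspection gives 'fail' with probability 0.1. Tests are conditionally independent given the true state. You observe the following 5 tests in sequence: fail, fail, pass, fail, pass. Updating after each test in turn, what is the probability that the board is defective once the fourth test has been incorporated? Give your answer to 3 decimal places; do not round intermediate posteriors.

0.953

After 'fail': P(defective) = 0.7·0.1500 / (0.7·0.1500 + 0.1·0.8500) ≈ 0.5526
After 'fail': P(defective) = 0.7·0.5526 / (0.7·0.5526 + 0.1·0.4474) ≈ 0.8963
After 'pass': P(defective) = 0.3·0.8963 / (0.3·0.8963 + 0.9·0.1037) ≈ 0.7424
After 'fail': P(defective) = 0.7·0.7424 / (0.7·0.7424 + 0.1·0.2576) ≈ 0.9528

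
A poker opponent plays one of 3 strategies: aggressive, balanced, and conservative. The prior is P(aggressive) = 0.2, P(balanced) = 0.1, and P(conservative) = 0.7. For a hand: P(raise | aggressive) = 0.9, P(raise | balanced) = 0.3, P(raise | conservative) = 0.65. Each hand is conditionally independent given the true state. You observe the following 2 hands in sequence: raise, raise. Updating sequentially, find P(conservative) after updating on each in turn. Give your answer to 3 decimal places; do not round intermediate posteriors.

0.634

After 'raise': normaliser = 0.9·0.2000 + 0.3·0.1000 + 0.65·0.7000; P(aggressive) ≈ 0.2707, P(balanced) ≈ 0.0451, P(conservative) ≈ 0.6842
After 'raise': normaliser = 0.9·0.2707 + 0.3·0.0451 + 0.65·0.6842; P(aggressive) ≈ 0.3471, P(balanced) ≈ 0.0193, P(conservative) ≈ 0.6336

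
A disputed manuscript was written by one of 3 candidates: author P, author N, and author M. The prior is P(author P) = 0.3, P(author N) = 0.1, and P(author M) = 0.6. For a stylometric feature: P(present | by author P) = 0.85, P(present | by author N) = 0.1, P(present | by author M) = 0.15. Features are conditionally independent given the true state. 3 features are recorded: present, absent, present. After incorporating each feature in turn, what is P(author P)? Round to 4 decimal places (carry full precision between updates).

0.7243

Each posterior becomes the prior for the next update.
After 'present': normaliser = 0.85·0.3000 + 0.1·0.1000 + 0.15·0.6000; P(author P) ≈ 0.7183, P(author N) ≈ 0.0282, P(author M) ≈ 0.2535
After 'absent': normaliser = 0.15·0.7183 + 0.9·0.0282 + 0.85·0.2535; P(author P) ≈ 0.3091, P(author N) ≈ 0.0727, P(author M) ≈ 0.6182
After 'present': normaliser = 0.85·0.3091 + 0.1·0.0727 + 0.15·0.6182; P(author P) ≈ 0.7243, P(author N) ≈ 0.0201, P(author M) ≈ 0.2556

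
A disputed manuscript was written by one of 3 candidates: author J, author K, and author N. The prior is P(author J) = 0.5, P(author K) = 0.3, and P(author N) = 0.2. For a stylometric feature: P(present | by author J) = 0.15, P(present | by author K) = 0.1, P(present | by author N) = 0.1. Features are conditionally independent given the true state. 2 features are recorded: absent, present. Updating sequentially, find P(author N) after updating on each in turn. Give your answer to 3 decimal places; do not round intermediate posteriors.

After 'absent': normaliser = 0.85·0.5000 + 0.9·0.3000 + 0.9·0.2000; P(author J) ≈ 0.4857, P(author K) ≈ 0.3086, P(author N) ≈ 0.2057
After 'present': normaliser = 0.15·0.4857 + 0.1·0.3086 + 0.1·0.2057; P(author J) ≈ 0.5862, P(author K) ≈ 0.2483, P(author N) ≈ 0.1655

0.166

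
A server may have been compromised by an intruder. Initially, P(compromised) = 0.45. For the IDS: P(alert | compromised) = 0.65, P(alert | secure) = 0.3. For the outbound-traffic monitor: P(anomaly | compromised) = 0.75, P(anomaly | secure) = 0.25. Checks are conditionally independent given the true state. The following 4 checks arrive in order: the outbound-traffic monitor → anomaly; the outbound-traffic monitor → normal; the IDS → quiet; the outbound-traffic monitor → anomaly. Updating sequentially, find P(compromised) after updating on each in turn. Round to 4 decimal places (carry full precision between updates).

Apply Bayes' rule sequentially, carrying P(compromised) forward.
After the outbound-traffic monitor='anomaly': P(compromised) = 0.75·0.4500 / (0.75·0.4500 + 0.25·0.5500) ≈ 0.7105
After the outbound-traffic monitor='normal': P(compromised) = 0.25·0.7105 / (0.25·0.7105 + 0.75·0.2895) ≈ 0.4500
After the IDS='quiet': P(compromised) = 0.35·0.4500 / (0.35·0.4500 + 0.7·0.5500) ≈ 0.2903
After the outbound-traffic monitor='anomaly': P(compromised) = 0.75·0.2903 / (0.75·0.2903 + 0.25·0.7097) ≈ 0.5510

0.5510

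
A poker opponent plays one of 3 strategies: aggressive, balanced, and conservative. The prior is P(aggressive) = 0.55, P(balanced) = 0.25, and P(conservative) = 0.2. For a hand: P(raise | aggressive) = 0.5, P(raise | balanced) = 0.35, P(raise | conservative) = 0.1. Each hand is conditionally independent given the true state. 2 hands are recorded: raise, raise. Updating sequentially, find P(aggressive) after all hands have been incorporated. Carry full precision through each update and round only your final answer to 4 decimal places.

0.8082

Apply Bayes' rule sequentially, carrying P(aggressive) forward.
After 'raise': normaliser = 0.5·0.5500 + 0.35·0.2500 + 0.1·0.2000; P(aggressive) ≈ 0.7190, P(balanced) ≈ 0.2288, P(conservative) ≈ 0.0523
After 'raise': normaliser = 0.5·0.7190 + 0.35·0.2288 + 0.1·0.0523; P(aggressive) ≈ 0.8082, P(balanced) ≈ 0.1800, P(conservative) ≈ 0.0118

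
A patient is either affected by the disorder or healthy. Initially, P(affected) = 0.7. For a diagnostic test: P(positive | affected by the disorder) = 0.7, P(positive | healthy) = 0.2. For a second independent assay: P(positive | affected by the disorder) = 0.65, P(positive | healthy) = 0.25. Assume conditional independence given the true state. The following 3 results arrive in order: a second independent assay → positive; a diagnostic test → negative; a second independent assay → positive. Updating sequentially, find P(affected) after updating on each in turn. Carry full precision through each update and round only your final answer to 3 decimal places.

After a second independent assay='positive': P(affected) = 0.65·0.7000 / (0.65·0.7000 + 0.25·0.3000) ≈ 0.8585
After a diagnostic test='negative': P(affected) = 0.3·0.8585 / (0.3·0.8585 + 0.8·0.1415) ≈ 0.6947
After a second independent assay='positive': P(affected) = 0.65·0.6947 / (0.65·0.6947 + 0.25·0.3053) ≈ 0.8554

0.855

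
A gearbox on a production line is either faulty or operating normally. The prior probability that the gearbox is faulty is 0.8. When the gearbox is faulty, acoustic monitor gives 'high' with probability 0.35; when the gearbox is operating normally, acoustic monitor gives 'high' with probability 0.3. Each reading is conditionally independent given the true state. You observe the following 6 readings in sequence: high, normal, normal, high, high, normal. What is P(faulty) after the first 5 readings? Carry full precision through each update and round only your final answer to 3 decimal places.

After 'high': P(faulty) = 0.35·0.8000 / (0.35·0.8000 + 0.3·0.2000) ≈ 0.8235
After 'normal': P(faulty) = 0.65·0.8235 / (0.65·0.8235 + 0.7·0.1765) ≈ 0.8125
After 'normal': P(faulty) = 0.65·0.8125 / (0.65·0.8125 + 0.7·0.1875) ≈ 0.8009
After 'high': P(faulty) = 0.35·0.8009 / (0.35·0.8009 + 0.3·0.1991) ≈ 0.8244
After 'high': P(faulty) = 0.35·0.8244 / (0.35·0.8244 + 0.3·0.1756) ≈ 0.8456

0.846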